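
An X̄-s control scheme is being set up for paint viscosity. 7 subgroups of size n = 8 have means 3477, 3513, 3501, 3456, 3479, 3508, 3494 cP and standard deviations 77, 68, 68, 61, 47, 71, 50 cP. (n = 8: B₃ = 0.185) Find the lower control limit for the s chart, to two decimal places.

11.68

s̄ = (77 + 68 + 68 + 61 + 47 + 71 + 50) / 7 = 63.1429
LCL_s = B₃·s̄ = 0.185 × 63.1429 = 11.6814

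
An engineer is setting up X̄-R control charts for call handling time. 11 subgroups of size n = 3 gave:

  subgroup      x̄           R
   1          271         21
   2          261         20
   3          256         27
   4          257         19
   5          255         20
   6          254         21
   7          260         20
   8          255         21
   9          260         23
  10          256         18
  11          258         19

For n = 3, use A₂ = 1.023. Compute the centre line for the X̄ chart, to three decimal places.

258.455

X̄̄ = (271 + 261 + 256 + 257 + 255 + 254 + 260 + 255 + 260 + 256 + 258) / 11 = 2843.0000 / 11 = 258.4545
CL = X̄̄ = 258.4545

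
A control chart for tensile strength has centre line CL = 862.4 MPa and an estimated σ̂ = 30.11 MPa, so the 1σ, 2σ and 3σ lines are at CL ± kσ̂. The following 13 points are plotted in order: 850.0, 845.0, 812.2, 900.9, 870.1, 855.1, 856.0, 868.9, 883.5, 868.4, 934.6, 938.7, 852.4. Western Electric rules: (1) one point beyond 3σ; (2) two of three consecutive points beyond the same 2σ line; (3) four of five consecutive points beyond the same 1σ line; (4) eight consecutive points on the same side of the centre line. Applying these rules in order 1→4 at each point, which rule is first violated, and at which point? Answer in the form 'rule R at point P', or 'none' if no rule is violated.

rule 2 at point 12

Zone of each point (C = within 1σ̂, B = 1σ̂–2σ̂, A = 2σ̂–3σ̂, * = beyond 3σ̂; sign = side of CL): 1:-C, 2:-C, 3:-B, 4:+B, 5:+C, 6:-C, 7:-C, 8:+C, 9:+C, 10:+C, 11:+A, 12:+A, 13:-C
Rule 2 (two of three consecutive points beyond the same 2σ limit) is satisfied at point 12.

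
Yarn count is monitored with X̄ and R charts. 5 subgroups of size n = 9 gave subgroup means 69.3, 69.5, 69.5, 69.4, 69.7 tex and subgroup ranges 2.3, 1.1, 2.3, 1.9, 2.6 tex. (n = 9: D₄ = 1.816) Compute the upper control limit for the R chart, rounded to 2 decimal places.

3.70

R̄ = (2.3 + 1.1 + 2.3 + 1.9 + 2.6) / 5 = 10.2000 / 5 = 2.0400
UCL_R = D₄·R̄ = 1.816 × 2.0400 = 3.7046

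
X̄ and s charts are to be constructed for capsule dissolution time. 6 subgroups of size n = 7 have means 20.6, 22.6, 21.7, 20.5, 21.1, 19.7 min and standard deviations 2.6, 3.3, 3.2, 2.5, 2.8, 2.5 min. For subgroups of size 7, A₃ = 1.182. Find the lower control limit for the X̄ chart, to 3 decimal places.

X̄̄ = (20.6 + 22.6 + 21.7 + 20.5 + 21.1 + 19.7) / 6 = 21.0333
s̄ = (2.6 + 3.3 + 3.2 + 2.5 + 2.8 + 2.5) / 6 = 2.8167
LCL = X̄̄ − A₃·s̄ = 21.0333 − 1.182 × 2.8167 = 17.7040

17.704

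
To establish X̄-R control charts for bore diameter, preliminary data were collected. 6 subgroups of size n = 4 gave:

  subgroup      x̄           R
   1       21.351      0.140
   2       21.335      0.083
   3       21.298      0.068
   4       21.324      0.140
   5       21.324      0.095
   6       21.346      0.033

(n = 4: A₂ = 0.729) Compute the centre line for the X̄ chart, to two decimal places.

X̄̄ = (21.351 + 21.335 + 21.298 + 21.324 + 21.324 + 21.346) / 6 = 127.9780 / 6 = 21.3297
CL = X̄̄ = 21.3297

21.33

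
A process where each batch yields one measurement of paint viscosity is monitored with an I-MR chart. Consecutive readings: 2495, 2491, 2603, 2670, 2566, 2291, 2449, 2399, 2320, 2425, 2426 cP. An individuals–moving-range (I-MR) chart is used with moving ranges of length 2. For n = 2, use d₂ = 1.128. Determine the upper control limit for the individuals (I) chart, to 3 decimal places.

X̄ = (2495 + 2491 + 2603 + 2670 + 2566 + 2291 + 2449 + 2399 + 2320 + 2425 + 2426) / 11 = 2466.8182
Moving ranges: 4, 112, 67, 104, 275, 158, 50, 79, 105, 1; M̄R̄ = 955.0000 / 10 = 95.5000
UCL = X̄ + 3·M̄R̄/d₂ = 2466.8182 + 3 × 95.5000 / 1.128 = 2720.8075

2720.808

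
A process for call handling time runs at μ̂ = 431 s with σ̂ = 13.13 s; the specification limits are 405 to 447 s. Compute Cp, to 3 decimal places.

Cp = (USL − LSL) / (6σ̂) = (447 − 405) / (6 × 13.13) = 42.0000 / 78.7800 = 0.5331

0.533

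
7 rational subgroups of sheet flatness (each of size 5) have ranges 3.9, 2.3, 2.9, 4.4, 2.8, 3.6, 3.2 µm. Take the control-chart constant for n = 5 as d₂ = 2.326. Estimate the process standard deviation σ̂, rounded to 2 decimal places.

1.42

R̄ = (3.9 + 2.3 + 2.9 + 4.4 + 2.8 + 3.6 + 3.2) / 7 = 3.3000
σ̂ = R̄ / d₂ = 3.3000 / 2.326 = 1.4187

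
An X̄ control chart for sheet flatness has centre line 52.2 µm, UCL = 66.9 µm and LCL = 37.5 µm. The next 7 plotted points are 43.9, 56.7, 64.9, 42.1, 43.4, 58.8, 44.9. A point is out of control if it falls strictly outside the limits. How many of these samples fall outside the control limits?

All 7 points lie within [37.5, 66.9].

0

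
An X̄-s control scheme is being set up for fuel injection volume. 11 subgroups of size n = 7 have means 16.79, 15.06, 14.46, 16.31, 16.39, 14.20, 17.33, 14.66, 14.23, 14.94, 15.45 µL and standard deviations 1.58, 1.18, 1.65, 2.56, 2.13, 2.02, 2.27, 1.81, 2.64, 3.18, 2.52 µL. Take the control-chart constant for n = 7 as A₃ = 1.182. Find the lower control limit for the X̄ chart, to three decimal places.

X̄̄ = (16.79 + 15.06 + 14.46 + 16.31 + 16.39 + 14.20 + 17.33 + 14.66 + 14.23 + 14.94 + 15.45) / 11 = 15.4382
s̄ = (1.58 + 1.18 + 1.65 + 2.56 + 2.13 + 2.02 + 2.27 + 1.81 + 2.64 + 3.18 + 2.52) / 11 = 2.1400
LCL = X̄̄ − A₃·s̄ = 15.4382 − 1.182 × 2.1400 = 12.9087

12.909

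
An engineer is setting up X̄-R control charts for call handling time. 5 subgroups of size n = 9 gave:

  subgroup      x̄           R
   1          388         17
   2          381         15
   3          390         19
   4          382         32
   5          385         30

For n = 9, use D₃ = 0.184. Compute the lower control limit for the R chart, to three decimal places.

R̄ = (17 + 15 + 19 + 32 + 30) / 5 = 113.0000 / 5 = 22.6000
LCL_R = D₃·R̄ = 0.184 × 22.6000 = 4.1584

4.158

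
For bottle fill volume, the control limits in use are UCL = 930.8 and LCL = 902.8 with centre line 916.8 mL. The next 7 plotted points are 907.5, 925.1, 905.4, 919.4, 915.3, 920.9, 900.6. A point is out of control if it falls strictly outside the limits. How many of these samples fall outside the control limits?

Compare each point to [902.8, 930.8]: sample 7 = 900.6 < LCL.

1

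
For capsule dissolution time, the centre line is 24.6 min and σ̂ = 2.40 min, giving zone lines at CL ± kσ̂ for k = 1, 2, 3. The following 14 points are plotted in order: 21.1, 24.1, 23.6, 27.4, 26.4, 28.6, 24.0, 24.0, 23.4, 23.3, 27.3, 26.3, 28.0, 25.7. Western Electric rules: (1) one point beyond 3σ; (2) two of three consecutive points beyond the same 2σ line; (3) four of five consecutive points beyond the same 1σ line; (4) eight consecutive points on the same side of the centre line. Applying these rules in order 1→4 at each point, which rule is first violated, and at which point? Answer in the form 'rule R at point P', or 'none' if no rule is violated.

Zone of each point (C = within 1σ̂, B = 1σ̂–2σ̂, A = 2σ̂–3σ̂, * = beyond 3σ̂; sign = side of CL): 1:-B, 2:-C, 3:-C, 4:+B, 5:+C, 6:+B, 7:-C, 8:-C, 9:-C, 10:-C, 11:+B, 12:+C, 13:+B, 14:+C
No rule fires across all 14 points.

none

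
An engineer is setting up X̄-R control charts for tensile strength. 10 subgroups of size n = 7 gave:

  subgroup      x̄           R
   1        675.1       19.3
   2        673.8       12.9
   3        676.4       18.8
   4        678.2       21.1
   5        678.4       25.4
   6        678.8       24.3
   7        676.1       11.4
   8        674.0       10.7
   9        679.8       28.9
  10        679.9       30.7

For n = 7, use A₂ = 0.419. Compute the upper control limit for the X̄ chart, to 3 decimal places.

X̄̄ = (675.1 + 673.8 + 676.4 + 678.2 + 678.4 + 678.8 + 676.1 + 674.0 + 679.8 + 679.9) / 10 = 6770.5000 / 10 = 677.0500
R̄ = (19.3 + 12.9 + 18.8 + 21.1 + 25.4 + 24.3 + 11.4 + 10.7 + 28.9 + 30.7) / 10 = 203.5000 / 10 = 20.3500
UCL = X̄̄ + A₂·R̄ = 677.0500 + 0.419 × 20.3500 = 685.5766

685.577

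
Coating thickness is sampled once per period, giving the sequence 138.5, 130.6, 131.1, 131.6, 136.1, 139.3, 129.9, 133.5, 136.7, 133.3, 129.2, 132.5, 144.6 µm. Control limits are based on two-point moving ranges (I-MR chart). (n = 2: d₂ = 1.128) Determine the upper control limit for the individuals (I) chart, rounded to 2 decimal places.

X̄ = (138.5 + 130.6 + 131.1 + 131.6 + 136.1 + 139.3 + 129.9 + 133.5 + 136.7 + 133.3 + 129.2 + 132.5 + 144.6) / 13 = 134.3769
Moving ranges: 7.9, 0.5, 0.5, 4.5, 3.2, 9.4, 3.6, 3.2, 3.4, 4.1, 3.3, 12.1; M̄R̄ = 55.7000 / 12 = 4.6417
UCL = X̄ + 3·M̄R̄/d₂ = 134.3769 + 3 × 4.6417 / 1.128 = 146.7218

146.72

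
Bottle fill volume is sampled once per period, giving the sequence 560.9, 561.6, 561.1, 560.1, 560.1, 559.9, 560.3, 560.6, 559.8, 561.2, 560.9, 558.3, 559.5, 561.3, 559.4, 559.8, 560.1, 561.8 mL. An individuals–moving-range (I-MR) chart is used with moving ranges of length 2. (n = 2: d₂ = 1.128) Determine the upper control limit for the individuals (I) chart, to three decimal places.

X̄ = (560.9 + 561.6 + 561.1 + 560.1 + 560.1 + 559.9 + 560.3 + 560.6 + 559.8 + 561.2 + 560.9 + 558.3 + 559.5 + 561.3 + 559.4 + 559.8 + 560.1 + 561.8) / 18 = 560.3722
Moving ranges: 0.7, 0.5, 1.0, 0.0, 0.2, 0.4, 0.3, 0.8, 1.4, 0.3, 2.6, 1.2, 1.8, 1.9, 0.4, 0.3, 1.7; M̄R̄ = 15.5000 / 17 = 0.9118
UCL = X̄ + 3·M̄R̄/d₂ = 560.3722 + 3 × 0.9118 / 1.128 = 562.7971

562.797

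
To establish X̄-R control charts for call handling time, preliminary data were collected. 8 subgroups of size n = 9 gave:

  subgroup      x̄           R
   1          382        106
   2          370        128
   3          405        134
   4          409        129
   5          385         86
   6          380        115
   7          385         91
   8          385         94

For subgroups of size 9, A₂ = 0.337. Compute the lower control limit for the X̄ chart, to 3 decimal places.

350.429

X̄̄ = (382 + 370 + 405 + 409 + 385 + 380 + 385 + 385) / 8 = 3101.0000 / 8 = 387.6250
R̄ = (106 + 128 + 134 + 129 + 86 + 115 + 91 + 94) / 8 = 883.0000 / 8 = 110.3750
LCL = X̄̄ − A₂·R̄ = 387.6250 − 0.337 × 110.3750 = 350.4286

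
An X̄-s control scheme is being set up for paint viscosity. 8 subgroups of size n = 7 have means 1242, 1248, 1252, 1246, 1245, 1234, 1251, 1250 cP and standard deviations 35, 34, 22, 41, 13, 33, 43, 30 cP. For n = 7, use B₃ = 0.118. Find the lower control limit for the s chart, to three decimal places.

3.702

s̄ = (35 + 34 + 22 + 41 + 13 + 33 + 43 + 30) / 8 = 31.3750
LCL_s = B₃·s̄ = 0.118 × 31.3750 = 3.7022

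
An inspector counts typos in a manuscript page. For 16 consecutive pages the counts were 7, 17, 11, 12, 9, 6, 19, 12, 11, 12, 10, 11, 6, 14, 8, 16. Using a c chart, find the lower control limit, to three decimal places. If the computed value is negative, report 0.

1.222

c̄ = (7 + 17 + 11 + 12 + 9 + 6 + 19 + 12 + 11 + 12 + 10 + 11 + 6 + 14 + 8 + 16) / 16 = 181 / 16 = 11.3125
LCL = c̄ − 3√c̄ = 11.3125 − 3 × 3.3634 = 1.2223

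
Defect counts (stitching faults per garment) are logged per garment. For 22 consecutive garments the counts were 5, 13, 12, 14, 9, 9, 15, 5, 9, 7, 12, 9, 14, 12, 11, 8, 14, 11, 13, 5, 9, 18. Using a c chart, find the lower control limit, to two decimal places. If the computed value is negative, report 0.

c̄ = (5 + 13 + 12 + 14 + 9 + 9 + 15 + 5 + 9 + 7 + 12 + 9 + 14 + 12 + 11 + 8 + 14 + 11 + 13 + 5 + 9 + 18) / 22 = 234 / 22 = 10.6364
LCL = c̄ − 3√c̄ = 10.6364 − 3 × 3.2613 = 0.8523

0.85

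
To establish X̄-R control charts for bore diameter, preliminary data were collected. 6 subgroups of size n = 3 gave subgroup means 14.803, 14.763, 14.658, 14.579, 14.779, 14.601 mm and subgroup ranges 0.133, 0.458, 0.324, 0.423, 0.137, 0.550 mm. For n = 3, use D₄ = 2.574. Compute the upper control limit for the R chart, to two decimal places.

R̄ = (0.133 + 0.458 + 0.324 + 0.423 + 0.137 + 0.550) / 6 = 2.0250 / 6 = 0.3375
UCL_R = D₄·R̄ = 2.574 × 0.3375 = 0.8687

0.87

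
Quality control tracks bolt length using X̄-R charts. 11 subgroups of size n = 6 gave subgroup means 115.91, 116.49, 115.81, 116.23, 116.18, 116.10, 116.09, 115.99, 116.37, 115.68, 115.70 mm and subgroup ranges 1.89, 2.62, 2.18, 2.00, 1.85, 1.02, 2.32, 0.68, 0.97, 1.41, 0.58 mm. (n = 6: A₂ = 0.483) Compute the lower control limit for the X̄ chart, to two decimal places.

X̄̄ = (115.91 + 116.49 + 115.81 + 116.23 + 116.18 + 116.10 + 116.09 + 115.99 + 116.37 + 115.68 + 115.70) / 11 = 1276.5500 / 11 = 116.0500
R̄ = (1.89 + 2.62 + 2.18 + 2.00 + 1.85 + 1.02 + 2.32 + 0.68 + 0.97 + 1.41 + 0.58) / 11 = 17.5200 / 11 = 1.5927
LCL = X̄̄ − A₂·R̄ = 116.0500 − 0.483 × 1.5927 = 115.2807

115.28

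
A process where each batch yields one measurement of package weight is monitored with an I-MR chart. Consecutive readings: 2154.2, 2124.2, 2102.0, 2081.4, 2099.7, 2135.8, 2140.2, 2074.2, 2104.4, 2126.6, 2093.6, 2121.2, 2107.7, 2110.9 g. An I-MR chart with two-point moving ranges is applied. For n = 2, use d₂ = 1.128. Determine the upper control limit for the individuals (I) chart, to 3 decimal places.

X̄ = (2154.2 + 2124.2 + 2102.0 + 2081.4 + 2099.7 + 2135.8 + 2140.2 + 2074.2 + 2104.4 + 2126.6 + 2093.6 + 2121.2 + 2107.7 + 2110.9) / 14 = 2112.5786
Moving ranges: 30.0, 22.2, 20.6, 18.3, 36.1, 4.4, 66.0, 30.2, 22.2, 33.0, 27.6, 13.5, 3.2; M̄R̄ = 327.3000 / 13 = 25.1769
UCL = X̄ + 3·M̄R̄/d₂ = 2112.5786 + 3 × 25.1769 / 1.128 = 2179.5385

2179.538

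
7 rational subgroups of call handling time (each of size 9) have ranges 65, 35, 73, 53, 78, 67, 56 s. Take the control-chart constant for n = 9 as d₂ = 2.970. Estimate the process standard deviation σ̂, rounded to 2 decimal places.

20.54

R̄ = (65 + 35 + 73 + 53 + 78 + 67 + 56) / 7 = 61.0000
σ̂ = R̄ / d₂ = 61.0000 / 2.970 = 20.5387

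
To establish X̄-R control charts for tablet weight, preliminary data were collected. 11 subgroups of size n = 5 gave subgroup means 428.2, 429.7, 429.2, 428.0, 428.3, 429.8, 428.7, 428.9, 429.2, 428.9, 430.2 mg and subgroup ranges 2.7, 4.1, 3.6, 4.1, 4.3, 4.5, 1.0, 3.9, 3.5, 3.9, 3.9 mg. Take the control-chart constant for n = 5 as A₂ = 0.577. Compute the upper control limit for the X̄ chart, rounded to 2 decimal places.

431.08

X̄̄ = (428.2 + 429.7 + 429.2 + 428.0 + 428.3 + 429.8 + 428.7 + 428.9 + 429.2 + 428.9 + 430.2) / 11 = 4719.1000 / 11 = 429.0091
R̄ = (2.7 + 4.1 + 3.6 + 4.1 + 4.3 + 4.5 + 1.0 + 3.9 + 3.5 + 3.9 + 3.9) / 11 = 39.5000 / 11 = 3.5909
UCL = X̄̄ + A₂·R̄ = 429.0091 + 0.577 × 3.5909 = 431.0810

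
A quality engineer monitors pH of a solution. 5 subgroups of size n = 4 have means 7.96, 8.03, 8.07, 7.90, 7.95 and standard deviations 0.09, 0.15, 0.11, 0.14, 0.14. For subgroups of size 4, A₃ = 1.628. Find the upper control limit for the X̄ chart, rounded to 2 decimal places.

8.19

X̄̄ = (7.96 + 8.03 + 8.07 + 7.90 + 7.95) / 5 = 7.9820
s̄ = (0.09 + 0.15 + 0.11 + 0.14 + 0.14) / 5 = 0.1260
UCL = X̄̄ + A₃·s̄ = 7.9820 + 1.628 × 0.1260 = 8.1871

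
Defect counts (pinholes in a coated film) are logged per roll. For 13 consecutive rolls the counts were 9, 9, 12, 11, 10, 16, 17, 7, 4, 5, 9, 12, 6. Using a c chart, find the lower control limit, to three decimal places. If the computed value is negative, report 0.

0.393

c̄ = (9 + 9 + 12 + 11 + 10 + 16 + 17 + 7 + 4 + 5 + 9 + 12 + 6) / 13 = 127 / 13 = 9.7692
LCL = c̄ − 3√c̄ = 9.7692 − 3 × 3.1256 = 0.3925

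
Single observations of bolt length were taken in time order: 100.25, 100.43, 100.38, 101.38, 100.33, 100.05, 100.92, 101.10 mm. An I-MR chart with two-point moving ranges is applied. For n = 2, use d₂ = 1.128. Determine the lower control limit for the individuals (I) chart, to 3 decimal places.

99.233

X̄ = (100.25 + 100.43 + 100.38 + 101.38 + 100.33 + 100.05 + 100.92 + 101.10) / 8 = 100.6050
Moving ranges: 0.18, 0.05, 1.00, 1.05, 0.28, 0.87, 0.18; M̄R̄ = 3.6100 / 7 = 0.5157
LCL = X̄ − 3·M̄R̄/d₂ = 100.6050 − 3 × 0.5157 / 1.128 = 99.2334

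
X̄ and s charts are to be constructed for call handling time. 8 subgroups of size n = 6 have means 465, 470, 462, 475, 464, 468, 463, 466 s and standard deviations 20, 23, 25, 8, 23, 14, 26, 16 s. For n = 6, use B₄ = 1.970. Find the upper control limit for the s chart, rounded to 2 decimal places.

38.17

s̄ = (20 + 23 + 25 + 8 + 23 + 14 + 26 + 16) / 8 = 19.3750
UCL_s = B₄·s̄ = 1.970 × 19.3750 = 38.1688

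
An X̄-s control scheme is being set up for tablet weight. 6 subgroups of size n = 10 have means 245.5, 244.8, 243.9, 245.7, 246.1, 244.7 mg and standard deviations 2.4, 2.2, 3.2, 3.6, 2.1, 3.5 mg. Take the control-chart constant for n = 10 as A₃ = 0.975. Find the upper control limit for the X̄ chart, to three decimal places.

247.879

X̄̄ = (245.5 + 244.8 + 243.9 + 245.7 + 246.1 + 244.7) / 6 = 245.1167
s̄ = (2.4 + 2.2 + 3.2 + 3.6 + 2.1 + 3.5) / 6 = 2.8333
UCL = X̄̄ + A₃·s̄ = 245.1167 + 0.975 × 2.8333 = 247.8792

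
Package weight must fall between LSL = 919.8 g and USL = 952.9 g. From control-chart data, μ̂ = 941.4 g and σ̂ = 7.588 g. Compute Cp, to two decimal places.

0.73

Cp = (USL − LSL) / (6σ̂) = (952.9 − 919.8) / (6 × 7.588) = 33.1000 / 45.5280 = 0.7270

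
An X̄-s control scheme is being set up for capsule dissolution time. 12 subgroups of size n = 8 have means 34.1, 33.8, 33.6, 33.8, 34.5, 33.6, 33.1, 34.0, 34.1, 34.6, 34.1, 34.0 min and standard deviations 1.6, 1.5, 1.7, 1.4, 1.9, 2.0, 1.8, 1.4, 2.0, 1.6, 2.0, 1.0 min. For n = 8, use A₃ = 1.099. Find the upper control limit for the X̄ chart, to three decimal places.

35.764

X̄̄ = (34.1 + 33.8 + 33.6 + 33.8 + 34.5 + 33.6 + 33.1 + 34.0 + 34.1 + 34.6 + 34.1 + 34.0) / 12 = 33.9417
s̄ = (1.6 + 1.5 + 1.7 + 1.4 + 1.9 + 2.0 + 1.8 + 1.4 + 2.0 + 1.6 + 2.0 + 1.0) / 12 = 1.6583
UCL = X̄̄ + A₃·s̄ = 33.9417 + 1.099 × 1.6583 = 35.7642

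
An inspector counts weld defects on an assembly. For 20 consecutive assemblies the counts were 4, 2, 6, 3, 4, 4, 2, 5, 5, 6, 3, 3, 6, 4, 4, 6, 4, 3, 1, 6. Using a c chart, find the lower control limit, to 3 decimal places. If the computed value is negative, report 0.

c̄ = (4 + 2 + 6 + 3 + 4 + 4 + 2 + 5 + 5 + 6 + 3 + 3 + 6 + 4 + 4 + 6 + 4 + 3 + 1 + 6) / 20 = 81 / 20 = 4.0500
LCL = c̄ − 3√c̄ = 4.0500 − 3 × 2.0125 = -1.9874 → 0 (cannot be negative)

0.000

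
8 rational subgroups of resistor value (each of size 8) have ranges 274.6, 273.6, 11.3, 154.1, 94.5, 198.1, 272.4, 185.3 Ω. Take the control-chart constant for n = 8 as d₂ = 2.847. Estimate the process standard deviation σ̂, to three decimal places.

R̄ = (274.6 + 273.6 + 11.3 + 154.1 + 94.5 + 198.1 + 272.4 + 185.3) / 8 = 182.9875
σ̂ = R̄ / d₂ = 182.9875 / 2.847 = 64.2738

64.274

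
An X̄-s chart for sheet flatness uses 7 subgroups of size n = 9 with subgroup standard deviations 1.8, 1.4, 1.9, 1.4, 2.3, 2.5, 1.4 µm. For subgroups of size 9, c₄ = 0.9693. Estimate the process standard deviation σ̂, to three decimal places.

s̄ = (1.8 + 1.4 + 1.9 + 1.4 + 2.3 + 2.5 + 1.4) / 7 = 1.8143
σ̂ = s̄ / c₄ = 1.8143 / 0.9693 = 1.8717

1.872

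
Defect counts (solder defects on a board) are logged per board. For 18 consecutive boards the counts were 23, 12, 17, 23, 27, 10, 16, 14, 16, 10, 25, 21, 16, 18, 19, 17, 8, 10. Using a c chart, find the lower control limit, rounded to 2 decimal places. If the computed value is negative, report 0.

c̄ = (23 + 12 + 17 + 23 + 27 + 10 + 16 + 14 + 16 + 10 + 25 + 21 + 16 + 18 + 19 + 17 + 8 + 10) / 18 = 302 / 18 = 16.7778
LCL = c̄ − 3√c̄ = 16.7778 − 3 × 4.0961 = 4.4896

4.49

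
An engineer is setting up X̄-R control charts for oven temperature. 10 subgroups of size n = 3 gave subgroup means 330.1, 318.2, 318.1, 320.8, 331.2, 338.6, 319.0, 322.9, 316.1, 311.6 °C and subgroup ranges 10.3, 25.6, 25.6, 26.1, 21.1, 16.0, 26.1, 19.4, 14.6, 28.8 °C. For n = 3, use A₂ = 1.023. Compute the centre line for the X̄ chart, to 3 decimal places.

X̄̄ = (330.1 + 318.2 + 318.1 + 320.8 + 331.2 + 338.6 + 319.0 + 322.9 + 316.1 + 311.6) / 10 = 3226.6000 / 10 = 322.6600
CL = X̄̄ = 322.6600

322.660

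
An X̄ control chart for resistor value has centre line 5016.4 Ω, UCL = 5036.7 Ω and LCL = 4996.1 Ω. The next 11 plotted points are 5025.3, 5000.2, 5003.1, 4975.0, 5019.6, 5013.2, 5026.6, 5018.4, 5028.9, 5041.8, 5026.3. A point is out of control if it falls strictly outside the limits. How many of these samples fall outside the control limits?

Compare each point to [4996.1, 5036.7]: sample 4 = 4975.0 < LCL; sample 10 = 5041.8 > UCL.

2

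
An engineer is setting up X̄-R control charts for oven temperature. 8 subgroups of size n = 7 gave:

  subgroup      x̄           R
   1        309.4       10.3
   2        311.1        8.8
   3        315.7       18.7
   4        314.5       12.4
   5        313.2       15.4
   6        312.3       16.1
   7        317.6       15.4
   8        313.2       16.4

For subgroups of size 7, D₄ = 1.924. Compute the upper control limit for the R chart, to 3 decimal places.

R̄ = (10.3 + 8.8 + 18.7 + 12.4 + 15.4 + 16.1 + 15.4 + 16.4) / 8 = 113.5000 / 8 = 14.1875
UCL_R = D₄·R̄ = 1.924 × 14.1875 = 27.2967

27.297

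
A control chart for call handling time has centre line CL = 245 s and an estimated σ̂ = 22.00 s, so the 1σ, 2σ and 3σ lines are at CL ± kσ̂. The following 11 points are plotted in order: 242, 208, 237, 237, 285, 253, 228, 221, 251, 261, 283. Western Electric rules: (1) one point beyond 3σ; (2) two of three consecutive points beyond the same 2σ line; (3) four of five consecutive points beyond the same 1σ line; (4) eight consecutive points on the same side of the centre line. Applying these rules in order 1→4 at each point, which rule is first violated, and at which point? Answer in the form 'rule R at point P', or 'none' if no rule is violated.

none

Zone of each point (C = within 1σ̂, B = 1σ̂–2σ̂, A = 2σ̂–3σ̂, * = beyond 3σ̂; sign = side of CL): 1:-C, 2:-B, 3:-C, 4:-C, 5:+B, 6:+C, 7:-C, 8:-B, 9:+C, 10:+C, 11:+B
No rule fires across all 11 points.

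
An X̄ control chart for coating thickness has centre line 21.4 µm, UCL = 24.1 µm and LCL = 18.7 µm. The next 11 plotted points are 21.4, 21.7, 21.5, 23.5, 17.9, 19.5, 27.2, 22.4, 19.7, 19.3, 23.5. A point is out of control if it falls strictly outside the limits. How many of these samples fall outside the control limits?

2

Compare each point to [18.7, 24.1]: sample 5 = 17.9 < LCL; sample 7 = 27.2 > UCL.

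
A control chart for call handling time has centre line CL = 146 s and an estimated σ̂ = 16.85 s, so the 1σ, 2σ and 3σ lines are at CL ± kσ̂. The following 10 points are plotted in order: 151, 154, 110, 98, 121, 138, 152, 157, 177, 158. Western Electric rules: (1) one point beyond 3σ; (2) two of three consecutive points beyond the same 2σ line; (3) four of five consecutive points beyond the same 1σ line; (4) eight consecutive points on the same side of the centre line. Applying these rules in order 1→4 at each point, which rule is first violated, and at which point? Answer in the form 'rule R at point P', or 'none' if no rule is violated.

rule 2 at point 4

Zone of each point (C = within 1σ̂, B = 1σ̂–2σ̂, A = 2σ̂–3σ̂, * = beyond 3σ̂; sign = side of CL): 1:+C, 2:+C, 3:-A, 4:-A, 5:-B, 6:-C, 7:+C, 8:+C, 9:+B, 10:+C
Rule 2 (two of three consecutive points beyond the same 2σ limit) is satisfied at point 4.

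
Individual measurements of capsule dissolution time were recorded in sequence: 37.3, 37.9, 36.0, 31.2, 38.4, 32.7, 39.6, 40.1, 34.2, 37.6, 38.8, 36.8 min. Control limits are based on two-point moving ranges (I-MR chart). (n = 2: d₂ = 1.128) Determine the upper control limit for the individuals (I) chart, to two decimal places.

X̄ = (37.3 + 37.9 + 36.0 + 31.2 + 38.4 + 32.7 + 39.6 + 40.1 + 34.2 + 37.6 + 38.8 + 36.8) / 12 = 36.7167
Moving ranges: 0.6, 1.9, 4.8, 7.2, 5.7, 6.9, 0.5, 5.9, 3.4, 1.2, 2.0; M̄R̄ = 40.1000 / 11 = 3.6455
UCL = X̄ + 3·M̄R̄/d₂ = 36.7167 + 3 × 3.6455 / 1.128 = 46.4120

46.41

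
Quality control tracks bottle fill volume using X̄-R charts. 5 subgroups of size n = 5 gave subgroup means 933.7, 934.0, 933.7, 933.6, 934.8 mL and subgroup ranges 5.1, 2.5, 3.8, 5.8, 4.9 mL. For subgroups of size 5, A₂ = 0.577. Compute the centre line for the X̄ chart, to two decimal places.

933.96

X̄̄ = (933.7 + 934.0 + 933.7 + 933.6 + 934.8) / 5 = 4669.8000 / 5 = 933.9600
CL = X̄̄ = 933.9600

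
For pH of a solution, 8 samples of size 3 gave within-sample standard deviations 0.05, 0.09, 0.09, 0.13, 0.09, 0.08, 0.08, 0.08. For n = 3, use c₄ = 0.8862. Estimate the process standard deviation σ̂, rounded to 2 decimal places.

0.10

s̄ = (0.05 + 0.09 + 0.09 + 0.13 + 0.09 + 0.08 + 0.08 + 0.08) / 8 = 0.0862
σ̂ = s̄ / c₄ = 0.0862 / 0.8862 = 0.0973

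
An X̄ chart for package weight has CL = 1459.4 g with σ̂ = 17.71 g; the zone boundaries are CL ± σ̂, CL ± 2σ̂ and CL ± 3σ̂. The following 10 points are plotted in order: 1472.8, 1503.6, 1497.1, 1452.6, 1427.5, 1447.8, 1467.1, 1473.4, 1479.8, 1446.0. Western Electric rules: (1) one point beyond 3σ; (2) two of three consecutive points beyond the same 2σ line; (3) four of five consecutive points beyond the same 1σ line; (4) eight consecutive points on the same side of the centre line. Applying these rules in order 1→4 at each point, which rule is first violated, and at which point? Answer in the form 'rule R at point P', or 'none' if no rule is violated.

Zone of each point (C = within 1σ̂, B = 1σ̂–2σ̂, A = 2σ̂–3σ̂, * = beyond 3σ̂; sign = side of CL): 1:+C, 2:+A, 3:+A, 4:-C, 5:-B, 6:-C, 7:+C, 8:+C, 9:+B, 10:-C
Rule 2 (two of three consecutive points beyond the same 2σ limit) is satisfied at point 3.

rule 2 at point 3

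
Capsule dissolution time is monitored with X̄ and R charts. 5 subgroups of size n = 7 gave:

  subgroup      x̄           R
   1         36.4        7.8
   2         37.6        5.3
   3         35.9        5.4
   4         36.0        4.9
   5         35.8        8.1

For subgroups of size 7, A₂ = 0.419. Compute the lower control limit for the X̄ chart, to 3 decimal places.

33.700

X̄̄ = (36.4 + 37.6 + 35.9 + 36.0 + 35.8) / 5 = 181.7000 / 5 = 36.3400
R̄ = (7.8 + 5.3 + 5.4 + 4.9 + 8.1) / 5 = 31.5000 / 5 = 6.3000
LCL = X̄̄ − A₂·R̄ = 36.3400 − 0.419 × 6.3000 = 33.7003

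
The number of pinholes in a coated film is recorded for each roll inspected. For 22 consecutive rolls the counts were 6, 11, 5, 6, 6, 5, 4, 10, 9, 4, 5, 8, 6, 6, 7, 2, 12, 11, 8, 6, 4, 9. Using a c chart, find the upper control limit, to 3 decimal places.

c̄ = (6 + 11 + 5 + 6 + 6 + 5 + 4 + 10 + 9 + 4 + 5 + 8 + 6 + 6 + 7 + 2 + 12 + 11 + 8 + 6 + 4 + 9) / 22 = 150 / 22 = 6.8182
UCL = c̄ + 3√c̄ = 6.8182 + 3 × √6.8182 = 6.8182 + 3 × 2.6112 = 14.6517

14.652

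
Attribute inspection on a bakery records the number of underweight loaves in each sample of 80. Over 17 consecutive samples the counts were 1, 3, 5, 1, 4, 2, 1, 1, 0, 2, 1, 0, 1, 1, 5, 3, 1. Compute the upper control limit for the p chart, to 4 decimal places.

p̄ = Σdᵢ / (k·n) = 32 / (17 × 80) = 0.02353
UCL = p̄ + 3·√(p̄(1−p̄)/n) = 0.02353 + 3 × √(0.02353×0.97647/80) = 0.02353 + 3 × 0.01695 = 0.07437

0.0744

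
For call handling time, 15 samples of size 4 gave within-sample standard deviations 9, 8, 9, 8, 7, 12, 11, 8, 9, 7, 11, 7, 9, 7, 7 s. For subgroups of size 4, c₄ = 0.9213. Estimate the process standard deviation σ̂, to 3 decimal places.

9.335

s̄ = (9 + 8 + 9 + 8 + 7 + 12 + 11 + 8 + 9 + 7 + 11 + 7 + 9 + 7 + 7) / 15 = 8.6000
σ̂ = s̄ / c₄ = 8.6000 / 0.9213 = 9.3346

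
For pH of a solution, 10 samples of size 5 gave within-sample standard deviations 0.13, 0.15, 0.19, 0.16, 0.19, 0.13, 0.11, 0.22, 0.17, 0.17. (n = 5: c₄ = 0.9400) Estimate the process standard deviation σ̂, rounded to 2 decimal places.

s̄ = (0.13 + 0.15 + 0.19 + 0.16 + 0.19 + 0.13 + 0.11 + 0.22 + 0.17 + 0.17) / 10 = 0.1620
σ̂ = s̄ / c₄ = 0.1620 / 0.9400 = 0.1723

0.17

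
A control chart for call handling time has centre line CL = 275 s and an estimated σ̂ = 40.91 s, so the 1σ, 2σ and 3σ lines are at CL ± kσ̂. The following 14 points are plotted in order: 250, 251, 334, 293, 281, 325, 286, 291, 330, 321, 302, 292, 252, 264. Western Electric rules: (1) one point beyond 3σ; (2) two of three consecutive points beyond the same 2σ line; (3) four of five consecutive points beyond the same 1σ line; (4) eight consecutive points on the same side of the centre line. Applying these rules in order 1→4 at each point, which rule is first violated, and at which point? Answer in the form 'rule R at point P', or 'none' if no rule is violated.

Zone of each point (C = within 1σ̂, B = 1σ̂–2σ̂, A = 2σ̂–3σ̂, * = beyond 3σ̂; sign = side of CL): 1:-C, 2:-C, 3:+B, 4:+C, 5:+C, 6:+B, 7:+C, 8:+C, 9:+B, 10:+B, 11:+C, 12:+C, 13:-C, 14:-C
Rule 4 (eight consecutive points on the same side of the centre line) is satisfied at point 10.

rule 4 at point 10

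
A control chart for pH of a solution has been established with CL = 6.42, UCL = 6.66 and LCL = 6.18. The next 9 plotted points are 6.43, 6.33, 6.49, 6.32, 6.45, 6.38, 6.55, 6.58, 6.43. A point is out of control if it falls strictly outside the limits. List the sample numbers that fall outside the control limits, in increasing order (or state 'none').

All 9 points lie within [6.18, 6.66].

none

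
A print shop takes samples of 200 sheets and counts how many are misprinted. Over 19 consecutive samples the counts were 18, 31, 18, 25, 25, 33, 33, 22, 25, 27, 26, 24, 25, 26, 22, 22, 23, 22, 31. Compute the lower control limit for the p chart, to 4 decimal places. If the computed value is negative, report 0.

0.0554

p̄ = Σdᵢ / (k·n) = 478 / (19 × 200) = 0.12579
LCL = p̄ − 3·√(p̄(1−p̄)/n) = 0.12579 − 3 × 0.02345 = 0.05544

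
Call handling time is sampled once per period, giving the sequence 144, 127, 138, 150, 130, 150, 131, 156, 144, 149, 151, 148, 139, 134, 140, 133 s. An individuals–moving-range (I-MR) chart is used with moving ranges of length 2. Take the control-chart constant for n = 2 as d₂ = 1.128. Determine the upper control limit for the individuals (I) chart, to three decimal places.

X̄ = (144 + 127 + 138 + 150 + 130 + 150 + 131 + 156 + 144 + 149 + 151 + 148 + 139 + 134 + 140 + 133) / 16 = 141.5000
Moving ranges: 17, 11, 12, 20, 20, 19, 25, 12, 5, 2, 3, 9, 5, 6, 7; M̄R̄ = 173.0000 / 15 = 11.5333
UCL = X̄ + 3·M̄R̄/d₂ = 141.5000 + 3 × 11.5333 / 1.128 = 172.1738

172.174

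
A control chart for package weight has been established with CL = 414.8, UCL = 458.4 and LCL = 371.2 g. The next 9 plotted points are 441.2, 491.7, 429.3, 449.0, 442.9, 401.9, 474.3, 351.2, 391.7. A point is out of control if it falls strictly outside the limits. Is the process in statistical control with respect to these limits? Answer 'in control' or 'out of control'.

Compare each point to [371.2, 458.4]: sample 2 = 491.7 > UCL; sample 7 = 474.3 > UCL; sample 8 = 351.2 < LCL.

out of control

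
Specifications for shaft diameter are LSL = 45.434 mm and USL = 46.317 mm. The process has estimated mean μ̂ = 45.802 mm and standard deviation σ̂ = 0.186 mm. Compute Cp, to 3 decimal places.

Cp = (USL − LSL) / (6σ̂) = (46.317 − 45.434) / (6 × 0.186) = 0.8830 / 1.1160 = 0.7912

0.791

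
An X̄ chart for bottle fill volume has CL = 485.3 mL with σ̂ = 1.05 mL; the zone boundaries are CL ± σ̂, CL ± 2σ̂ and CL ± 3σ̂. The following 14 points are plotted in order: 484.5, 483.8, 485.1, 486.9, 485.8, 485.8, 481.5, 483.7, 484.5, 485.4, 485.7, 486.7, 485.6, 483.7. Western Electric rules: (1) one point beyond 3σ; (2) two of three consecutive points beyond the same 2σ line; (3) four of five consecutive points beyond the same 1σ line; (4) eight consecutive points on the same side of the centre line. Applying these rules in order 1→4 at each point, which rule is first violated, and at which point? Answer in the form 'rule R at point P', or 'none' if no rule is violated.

rule 1 at point 7

Zone of each point (C = within 1σ̂, B = 1σ̂–2σ̂, A = 2σ̂–3σ̂, * = beyond 3σ̂; sign = side of CL): 1:-C, 2:-B, 3:-C, 4:+B, 5:+C, 6:+C, 7:-*, 8:-B, 9:-C, 10:+C, 11:+C, 12:+B, 13:+C, 14:-B
Rule 1 (one point beyond the 3σ limits) is satisfied at point 7.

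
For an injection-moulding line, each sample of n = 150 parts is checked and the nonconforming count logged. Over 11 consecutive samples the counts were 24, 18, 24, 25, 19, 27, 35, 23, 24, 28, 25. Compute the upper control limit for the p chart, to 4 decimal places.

0.2557

p̄ = Σdᵢ / (k·n) = 272 / (11 × 150) = 0.16485
UCL = p̄ + 3·√(p̄(1−p̄)/n) = 0.16485 + 3 × √(0.16485×0.83515/150) = 0.16485 + 3 × 0.03030 = 0.25574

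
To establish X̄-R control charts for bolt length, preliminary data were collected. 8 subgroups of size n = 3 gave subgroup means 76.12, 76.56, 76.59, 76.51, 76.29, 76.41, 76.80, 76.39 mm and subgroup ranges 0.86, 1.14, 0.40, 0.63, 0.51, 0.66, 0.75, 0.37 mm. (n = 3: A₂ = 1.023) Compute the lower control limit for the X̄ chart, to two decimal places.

75.78

X̄̄ = (76.12 + 76.56 + 76.59 + 76.51 + 76.29 + 76.41 + 76.80 + 76.39) / 8 = 611.6700 / 8 = 76.4588
R̄ = (0.86 + 1.14 + 0.40 + 0.63 + 0.51 + 0.66 + 0.75 + 0.37) / 8 = 5.3200 / 8 = 0.6650
LCL = X̄̄ − A₂·R̄ = 76.4588 − 1.023 × 0.6650 = 75.7785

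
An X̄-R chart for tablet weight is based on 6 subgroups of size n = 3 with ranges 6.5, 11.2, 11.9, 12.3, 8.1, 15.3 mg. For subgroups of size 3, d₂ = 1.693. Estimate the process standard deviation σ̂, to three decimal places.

R̄ = (6.5 + 11.2 + 11.9 + 12.3 + 8.1 + 15.3) / 6 = 10.8833
σ̂ = R̄ / d₂ = 10.8833 / 1.693 = 6.4284

6.428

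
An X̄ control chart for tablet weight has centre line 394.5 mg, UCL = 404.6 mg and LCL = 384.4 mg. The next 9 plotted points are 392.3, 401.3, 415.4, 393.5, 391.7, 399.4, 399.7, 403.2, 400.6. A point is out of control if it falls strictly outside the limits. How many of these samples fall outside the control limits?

1

Compare each point to [384.4, 404.6]: sample 3 = 415.4 > UCL.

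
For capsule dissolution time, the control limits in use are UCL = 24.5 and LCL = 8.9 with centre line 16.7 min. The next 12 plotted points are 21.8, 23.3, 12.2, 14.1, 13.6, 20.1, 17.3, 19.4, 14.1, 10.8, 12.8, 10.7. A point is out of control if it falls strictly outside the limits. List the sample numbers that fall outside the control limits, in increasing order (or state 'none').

none

All 12 points lie within [8.9, 24.5].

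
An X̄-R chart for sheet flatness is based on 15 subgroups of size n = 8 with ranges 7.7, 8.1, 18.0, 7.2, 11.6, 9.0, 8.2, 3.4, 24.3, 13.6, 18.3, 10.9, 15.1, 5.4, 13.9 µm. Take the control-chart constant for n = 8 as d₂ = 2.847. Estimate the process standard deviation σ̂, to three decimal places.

4.091

R̄ = (7.7 + 8.1 + 18.0 + 7.2 + 11.6 + 9.0 + 8.2 + 3.4 + 24.3 + 13.6 + 18.3 + 10.9 + 15.1 + 5.4 + 13.9) / 15 = 11.6467
σ̂ = R̄ / d₂ = 11.6467 / 2.847 = 4.0909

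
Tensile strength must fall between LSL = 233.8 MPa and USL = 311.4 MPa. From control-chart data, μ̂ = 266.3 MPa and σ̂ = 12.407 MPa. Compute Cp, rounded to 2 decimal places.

1.04

Cp = (USL − LSL) / (6σ̂) = (311.4 − 233.8) / (6 × 12.407) = 77.6000 / 74.4420 = 1.0424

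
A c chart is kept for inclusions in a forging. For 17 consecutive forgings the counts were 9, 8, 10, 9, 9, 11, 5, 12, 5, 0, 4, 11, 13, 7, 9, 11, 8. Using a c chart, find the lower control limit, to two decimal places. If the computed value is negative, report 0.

c̄ = (9 + 8 + 10 + 9 + 9 + 11 + 5 + 12 + 5 + 0 + 4 + 11 + 13 + 7 + 9 + 11 + 8) / 17 = 141 / 17 = 8.2941
LCL = c̄ − 3√c̄ = 8.2941 − 3 × 2.8800 = -0.3457 → 0 (cannot be negative)

0.00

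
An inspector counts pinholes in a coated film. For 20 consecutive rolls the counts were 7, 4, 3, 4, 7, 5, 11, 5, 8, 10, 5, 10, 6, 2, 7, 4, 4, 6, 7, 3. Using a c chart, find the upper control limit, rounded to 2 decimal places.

c̄ = (7 + 4 + 3 + 4 + 7 + 5 + 11 + 5 + 8 + 10 + 5 + 10 + 6 + 2 + 7 + 4 + 4 + 6 + 7 + 3) / 20 = 118 / 20 = 5.9000
UCL = c̄ + 3√c̄ = 5.9000 + 3 × √5.9000 = 5.9000 + 3 × 2.4290 = 13.1870

13.19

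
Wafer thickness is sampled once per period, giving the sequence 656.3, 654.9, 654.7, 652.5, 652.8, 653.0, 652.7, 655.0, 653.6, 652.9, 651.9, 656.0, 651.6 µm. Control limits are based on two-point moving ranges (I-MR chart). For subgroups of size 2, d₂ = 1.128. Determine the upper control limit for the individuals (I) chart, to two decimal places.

657.78

X̄ = (656.3 + 654.9 + 654.7 + 652.5 + 652.8 + 653.0 + 652.7 + 655.0 + 653.6 + 652.9 + 651.9 + 656.0 + 651.6) / 13 = 653.6846
Moving ranges: 1.4, 0.2, 2.2, 0.3, 0.2, 0.3, 2.3, 1.4, 0.7, 1.0, 4.1, 4.4; M̄R̄ = 18.5000 / 12 = 1.5417
UCL = X̄ + 3·M̄R̄/d₂ = 653.6846 + 3 × 1.5417 / 1.128 = 657.7848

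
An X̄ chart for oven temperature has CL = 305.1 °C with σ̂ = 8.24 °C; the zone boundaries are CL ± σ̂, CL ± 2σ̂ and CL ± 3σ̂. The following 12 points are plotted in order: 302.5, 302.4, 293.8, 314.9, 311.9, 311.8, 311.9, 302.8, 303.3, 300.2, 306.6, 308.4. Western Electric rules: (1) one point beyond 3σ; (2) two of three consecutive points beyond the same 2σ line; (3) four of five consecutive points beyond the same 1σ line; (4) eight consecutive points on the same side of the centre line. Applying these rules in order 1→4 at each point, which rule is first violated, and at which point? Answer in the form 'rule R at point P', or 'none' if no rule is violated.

none

Zone of each point (C = within 1σ̂, B = 1σ̂–2σ̂, A = 2σ̂–3σ̂, * = beyond 3σ̂; sign = side of CL): 1:-C, 2:-C, 3:-B, 4:+B, 5:+C, 6:+C, 7:+C, 8:-C, 9:-C, 10:-C, 11:+C, 12:+C
No rule fires across all 12 points.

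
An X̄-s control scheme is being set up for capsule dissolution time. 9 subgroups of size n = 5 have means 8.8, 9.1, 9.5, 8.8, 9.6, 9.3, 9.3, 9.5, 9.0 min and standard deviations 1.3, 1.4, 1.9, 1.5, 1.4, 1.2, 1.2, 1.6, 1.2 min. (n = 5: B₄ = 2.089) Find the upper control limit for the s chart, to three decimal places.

s̄ = (1.3 + 1.4 + 1.9 + 1.5 + 1.4 + 1.2 + 1.2 + 1.6 + 1.2) / 9 = 1.4111
UCL_s = B₄·s̄ = 2.089 × 1.4111 = 2.9478

2.948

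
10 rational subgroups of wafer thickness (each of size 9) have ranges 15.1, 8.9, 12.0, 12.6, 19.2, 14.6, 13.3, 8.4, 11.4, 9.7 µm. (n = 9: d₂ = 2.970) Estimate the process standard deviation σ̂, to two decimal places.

R̄ = (15.1 + 8.9 + 12.0 + 12.6 + 19.2 + 14.6 + 13.3 + 8.4 + 11.4 + 9.7) / 10 = 12.5200
σ̂ = R̄ / d₂ = 12.5200 / 2.970 = 4.2155

4.22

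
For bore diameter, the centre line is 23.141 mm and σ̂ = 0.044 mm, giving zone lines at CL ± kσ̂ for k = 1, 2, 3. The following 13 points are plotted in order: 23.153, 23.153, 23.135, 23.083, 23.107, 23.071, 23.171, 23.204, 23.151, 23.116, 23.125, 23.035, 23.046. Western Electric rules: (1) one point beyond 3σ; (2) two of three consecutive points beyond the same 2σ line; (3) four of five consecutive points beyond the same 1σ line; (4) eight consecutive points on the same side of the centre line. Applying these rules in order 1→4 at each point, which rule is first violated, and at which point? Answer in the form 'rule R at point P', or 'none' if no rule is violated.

rule 2 at point 13

Zone of each point (C = within 1σ̂, B = 1σ̂–2σ̂, A = 2σ̂–3σ̂, * = beyond 3σ̂; sign = side of CL): 1:+C, 2:+C, 3:-C, 4:-B, 5:-C, 6:-B, 7:+C, 8:+B, 9:+C, 10:-C, 11:-C, 12:-A, 13:-A
Rule 2 (two of three consecutive points beyond the same 2σ limit) is satisfied at point 13.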